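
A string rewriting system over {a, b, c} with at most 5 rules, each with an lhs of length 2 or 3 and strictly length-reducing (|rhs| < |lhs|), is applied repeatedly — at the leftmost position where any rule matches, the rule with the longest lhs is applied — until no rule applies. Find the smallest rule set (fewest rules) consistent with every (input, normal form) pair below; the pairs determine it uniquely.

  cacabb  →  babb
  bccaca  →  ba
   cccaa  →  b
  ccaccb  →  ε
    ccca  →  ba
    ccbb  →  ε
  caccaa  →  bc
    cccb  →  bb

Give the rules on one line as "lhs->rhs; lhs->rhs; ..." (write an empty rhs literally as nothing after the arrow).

aa->; cac->b; cb->; ccc->b

  | cacabb => babb
  | bccaca => bcba => ba
  | cccaa => baa => b
  | ccaccb => cbcb => cb => ε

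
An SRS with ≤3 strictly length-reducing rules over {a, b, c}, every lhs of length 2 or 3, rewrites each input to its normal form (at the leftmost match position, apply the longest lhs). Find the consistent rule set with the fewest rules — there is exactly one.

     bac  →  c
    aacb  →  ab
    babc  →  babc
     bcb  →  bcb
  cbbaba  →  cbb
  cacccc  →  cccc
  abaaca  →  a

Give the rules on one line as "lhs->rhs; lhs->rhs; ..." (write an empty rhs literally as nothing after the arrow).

  | bac => c
  | aacb => ab
  | babc
  | bcb

aba->; ac->; bac->c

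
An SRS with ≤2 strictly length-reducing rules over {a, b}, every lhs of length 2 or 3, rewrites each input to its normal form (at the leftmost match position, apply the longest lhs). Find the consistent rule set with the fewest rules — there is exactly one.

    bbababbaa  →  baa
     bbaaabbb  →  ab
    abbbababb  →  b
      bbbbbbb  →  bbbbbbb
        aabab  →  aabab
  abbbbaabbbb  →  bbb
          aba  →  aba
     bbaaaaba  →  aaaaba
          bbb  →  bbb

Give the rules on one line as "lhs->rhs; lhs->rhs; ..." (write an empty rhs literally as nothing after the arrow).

  | bbababbaa => ababbaa => abbaa => baa
  | bbaaabbb => aaabbb => aabb => ab
  | abbbababb => bbababb => ababb => abb => b
  | bbbbbbb

abb->b; bba->a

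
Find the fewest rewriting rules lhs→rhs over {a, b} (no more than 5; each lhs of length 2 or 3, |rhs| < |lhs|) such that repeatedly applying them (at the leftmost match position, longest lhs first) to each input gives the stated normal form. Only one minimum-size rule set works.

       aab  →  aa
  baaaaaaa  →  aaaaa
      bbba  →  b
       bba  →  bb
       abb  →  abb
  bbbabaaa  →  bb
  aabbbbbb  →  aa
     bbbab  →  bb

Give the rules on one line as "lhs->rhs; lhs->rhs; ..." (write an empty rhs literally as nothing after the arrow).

  | aab => aa
  | baaaaaaa => abaaaaa => aabaaa => aaaaa
  | bbba => ba => b
  | bba => bb

aab->aa; ba->b; baa->ab; bbb->b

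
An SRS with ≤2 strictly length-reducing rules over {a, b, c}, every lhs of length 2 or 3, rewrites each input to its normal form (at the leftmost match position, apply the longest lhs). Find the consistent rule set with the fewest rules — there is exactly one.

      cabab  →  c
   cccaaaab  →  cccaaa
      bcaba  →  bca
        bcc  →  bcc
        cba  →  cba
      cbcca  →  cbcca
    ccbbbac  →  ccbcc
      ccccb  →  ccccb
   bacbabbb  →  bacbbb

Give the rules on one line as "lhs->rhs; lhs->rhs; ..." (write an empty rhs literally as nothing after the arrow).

  | cabab => cab => c
  | cccaaaab => cccaaa
  | bcaba => bca
  | bcc

ab->; bba->c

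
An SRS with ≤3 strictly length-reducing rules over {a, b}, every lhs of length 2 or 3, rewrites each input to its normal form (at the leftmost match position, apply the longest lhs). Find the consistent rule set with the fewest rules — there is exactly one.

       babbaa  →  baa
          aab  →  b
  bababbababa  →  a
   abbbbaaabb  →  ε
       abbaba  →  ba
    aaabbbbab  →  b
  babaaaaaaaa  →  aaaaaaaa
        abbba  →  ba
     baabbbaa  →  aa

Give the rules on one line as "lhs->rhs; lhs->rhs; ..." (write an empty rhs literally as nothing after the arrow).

  | babbaa => bbbaa => baa
  | aab => ab => b
  | bababbababa => bbabbababa => abbababa => bbababa => ababa => baba => bba => a
  | abbbbaaabb => bbbbaaabb => bbaaabb => aaabb => aabb => abb => bb => ε

ab->b; bb->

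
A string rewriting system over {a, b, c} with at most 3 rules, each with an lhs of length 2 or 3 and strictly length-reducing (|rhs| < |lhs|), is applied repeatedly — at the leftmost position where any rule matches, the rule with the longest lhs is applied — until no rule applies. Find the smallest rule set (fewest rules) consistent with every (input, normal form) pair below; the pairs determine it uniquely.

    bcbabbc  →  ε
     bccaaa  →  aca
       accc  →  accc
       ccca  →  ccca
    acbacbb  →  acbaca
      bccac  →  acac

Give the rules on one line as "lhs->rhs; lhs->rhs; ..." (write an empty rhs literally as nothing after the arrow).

  | bcbabbc => ababbc => abaac => abc => aa => ε
  | bccaaa => acaaa => aca
  | accc
  | ccca

aa->; bb->a; bc->a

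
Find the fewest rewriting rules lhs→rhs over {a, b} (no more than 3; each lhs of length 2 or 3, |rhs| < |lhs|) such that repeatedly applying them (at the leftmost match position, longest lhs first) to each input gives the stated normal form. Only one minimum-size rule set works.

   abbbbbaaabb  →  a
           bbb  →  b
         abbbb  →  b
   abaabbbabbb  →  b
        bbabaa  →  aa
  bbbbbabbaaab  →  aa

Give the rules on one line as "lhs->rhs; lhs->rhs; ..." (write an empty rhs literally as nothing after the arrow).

ab->; bb->

  | abbbbbaaabb => bbbbaaabb => bbaaabb => aaabb => aab => a
  | bbb => b
  | abbbb => bbb => b
  | abaabbbabbb => aabbbabbb => abbabbb => babbb => bbb => b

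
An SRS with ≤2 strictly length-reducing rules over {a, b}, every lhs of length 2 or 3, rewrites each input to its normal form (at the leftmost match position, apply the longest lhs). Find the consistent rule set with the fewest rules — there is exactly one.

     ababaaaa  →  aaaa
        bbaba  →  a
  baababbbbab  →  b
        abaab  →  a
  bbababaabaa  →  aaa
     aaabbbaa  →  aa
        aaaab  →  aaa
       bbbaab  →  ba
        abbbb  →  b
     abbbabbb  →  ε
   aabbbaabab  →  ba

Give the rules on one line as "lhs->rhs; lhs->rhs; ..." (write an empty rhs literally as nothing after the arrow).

  | ababaaaa => abaaaa => aaaa
  | bbaba => aba => a
  | baababbbbab => baabbbbab => babbbab => bbbab => bab => b
  | abaab => aab => a

ab->; bb->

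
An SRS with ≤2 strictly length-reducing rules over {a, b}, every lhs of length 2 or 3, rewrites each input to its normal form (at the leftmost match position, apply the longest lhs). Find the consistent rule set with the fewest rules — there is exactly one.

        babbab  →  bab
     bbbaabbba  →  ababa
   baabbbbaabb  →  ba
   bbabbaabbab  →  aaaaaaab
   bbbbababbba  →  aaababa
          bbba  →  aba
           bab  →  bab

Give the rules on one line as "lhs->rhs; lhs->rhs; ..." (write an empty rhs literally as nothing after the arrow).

  | babbab => baaab => baab => bab
  | bbbaabbba => abaabbba => ababbba => abaaba => ababa
  | baabbbbaabb => babbbbaabb => baabbaabb => babbaabb => baaaabb => baaabb => baabb => babb => baa => ba
  | bbabbaabbab => aabbaabbab => aaaaabbab => aaaaaaab

baa->ba; bb->a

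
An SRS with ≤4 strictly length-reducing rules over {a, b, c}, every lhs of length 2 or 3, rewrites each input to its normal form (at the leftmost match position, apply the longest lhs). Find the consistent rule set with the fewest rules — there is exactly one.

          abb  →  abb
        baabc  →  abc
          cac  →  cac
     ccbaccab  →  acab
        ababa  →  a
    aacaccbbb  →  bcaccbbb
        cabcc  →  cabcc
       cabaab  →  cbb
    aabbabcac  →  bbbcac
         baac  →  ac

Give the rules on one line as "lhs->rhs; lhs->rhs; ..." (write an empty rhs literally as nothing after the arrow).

aa->b; ba->; ccc->a

  | abb
  | baabc => abc
  | cac
  | ccbaccab => ccccab => acab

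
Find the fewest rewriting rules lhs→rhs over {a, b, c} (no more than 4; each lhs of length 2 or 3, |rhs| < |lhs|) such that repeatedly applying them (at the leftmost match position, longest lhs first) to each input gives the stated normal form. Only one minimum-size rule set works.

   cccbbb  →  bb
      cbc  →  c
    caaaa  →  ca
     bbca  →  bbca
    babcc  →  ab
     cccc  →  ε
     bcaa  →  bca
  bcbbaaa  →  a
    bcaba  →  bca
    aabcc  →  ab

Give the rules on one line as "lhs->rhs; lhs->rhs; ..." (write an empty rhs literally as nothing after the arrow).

  | cccbbb => cbbb => bb
  | cbc => c
  | caaaa => caaa => caa => ca
  | bbca

aa->a; ba->a; cb->; cc->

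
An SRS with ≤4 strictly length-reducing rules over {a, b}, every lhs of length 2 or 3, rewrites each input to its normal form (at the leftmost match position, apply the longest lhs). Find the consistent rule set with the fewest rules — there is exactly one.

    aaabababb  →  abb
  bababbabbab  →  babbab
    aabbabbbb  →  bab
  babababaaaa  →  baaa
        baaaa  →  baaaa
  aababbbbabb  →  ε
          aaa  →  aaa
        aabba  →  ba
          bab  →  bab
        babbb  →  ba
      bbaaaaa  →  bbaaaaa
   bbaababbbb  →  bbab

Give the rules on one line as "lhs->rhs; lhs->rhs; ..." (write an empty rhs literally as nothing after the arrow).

aab->; aba->b; bbb->

  | aaabababb => aababb => abb
  | bababbabbab => bbbbabbab => babbab
  | aabbabbbb => babbbb => bab
  | babababaaaa => bbbabaaaa => abaaaa => baaa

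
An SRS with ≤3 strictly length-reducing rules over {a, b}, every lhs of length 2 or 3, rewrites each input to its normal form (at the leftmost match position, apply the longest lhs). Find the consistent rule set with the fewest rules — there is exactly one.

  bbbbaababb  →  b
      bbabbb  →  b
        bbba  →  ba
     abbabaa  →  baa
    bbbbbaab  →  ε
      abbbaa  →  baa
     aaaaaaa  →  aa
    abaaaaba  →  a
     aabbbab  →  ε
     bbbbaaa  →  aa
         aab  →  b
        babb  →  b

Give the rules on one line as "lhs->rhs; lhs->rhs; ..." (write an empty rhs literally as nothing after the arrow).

aaa->aa; ab->b; bb->

  | bbbbaababb => bbaababb => aababb => ababb => babb => bbb => b
  | bbabbb => abbb => bbb => b
  | bbba => ba
  | abbabaa => bbabaa => abaa => baa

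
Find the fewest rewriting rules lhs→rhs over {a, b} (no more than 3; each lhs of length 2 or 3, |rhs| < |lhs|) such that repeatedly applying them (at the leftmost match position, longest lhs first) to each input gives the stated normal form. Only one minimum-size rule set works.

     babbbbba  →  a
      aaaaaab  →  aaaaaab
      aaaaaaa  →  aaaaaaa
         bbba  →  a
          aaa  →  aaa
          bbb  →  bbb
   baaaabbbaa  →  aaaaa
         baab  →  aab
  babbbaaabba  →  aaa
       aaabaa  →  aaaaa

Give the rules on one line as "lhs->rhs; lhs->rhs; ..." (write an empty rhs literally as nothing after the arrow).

abb->; ba->a

  | babbbbba => abbbbba => bbba => bba => ba => a
  | aaaaaab
  | aaaaaaa
  | bbba => bba => ba => a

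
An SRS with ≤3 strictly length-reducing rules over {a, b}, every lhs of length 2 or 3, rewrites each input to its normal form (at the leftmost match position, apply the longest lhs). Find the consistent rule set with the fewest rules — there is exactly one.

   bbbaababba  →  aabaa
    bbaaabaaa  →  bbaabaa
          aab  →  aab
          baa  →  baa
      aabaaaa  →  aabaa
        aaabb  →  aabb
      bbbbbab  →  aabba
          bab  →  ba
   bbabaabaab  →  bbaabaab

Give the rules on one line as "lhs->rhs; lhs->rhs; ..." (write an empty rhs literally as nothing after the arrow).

aaa->aa; bab->ba; bbb->aa

  | bbbaababba => aaaababba => aaababba => aababba => aababa => aabaa
  | bbaaabaaa => bbaabaaa => bbaabaa
  | aab
  | baa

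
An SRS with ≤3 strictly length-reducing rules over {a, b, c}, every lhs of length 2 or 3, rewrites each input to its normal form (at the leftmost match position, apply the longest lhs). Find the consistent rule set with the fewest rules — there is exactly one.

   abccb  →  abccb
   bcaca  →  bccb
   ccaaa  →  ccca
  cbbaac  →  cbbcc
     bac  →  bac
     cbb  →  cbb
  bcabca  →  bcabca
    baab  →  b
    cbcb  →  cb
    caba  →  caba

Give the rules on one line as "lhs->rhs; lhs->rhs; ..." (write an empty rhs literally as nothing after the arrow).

aa->c; aca->cb; bcb->b

  | abccb
  | bcaca => bccb
  | ccaaa => ccca
  | cbbaac => cbbcc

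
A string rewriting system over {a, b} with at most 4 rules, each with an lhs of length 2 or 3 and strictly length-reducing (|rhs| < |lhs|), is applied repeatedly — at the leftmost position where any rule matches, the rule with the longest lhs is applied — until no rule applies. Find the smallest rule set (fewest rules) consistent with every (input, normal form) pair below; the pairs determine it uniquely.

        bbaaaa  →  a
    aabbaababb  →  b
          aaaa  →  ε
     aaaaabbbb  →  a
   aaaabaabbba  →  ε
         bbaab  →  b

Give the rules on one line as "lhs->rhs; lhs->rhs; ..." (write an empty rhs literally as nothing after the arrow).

aa->; ab->b; bb->a

  | bbaaaa => aaaaa => aaa => a
  | aabbaababb => bbaababb => aaababb => ababb => babb => bbb => ab => b
  | aaaa => aa => ε
  | aaaaabbbb => aaabbbb => abbbb => bbbb => abb => bb => a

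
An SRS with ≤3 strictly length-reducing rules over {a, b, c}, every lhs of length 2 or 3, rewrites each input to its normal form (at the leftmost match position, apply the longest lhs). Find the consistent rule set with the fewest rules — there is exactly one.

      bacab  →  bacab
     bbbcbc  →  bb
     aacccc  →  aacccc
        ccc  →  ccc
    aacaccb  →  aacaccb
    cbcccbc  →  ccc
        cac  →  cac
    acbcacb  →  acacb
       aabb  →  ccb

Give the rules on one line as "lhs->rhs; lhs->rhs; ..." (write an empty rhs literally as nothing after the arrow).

  | bacab
  | bbbcbc => bbbc => bb
  | aacccc
  | ccc

aab->cc; bc->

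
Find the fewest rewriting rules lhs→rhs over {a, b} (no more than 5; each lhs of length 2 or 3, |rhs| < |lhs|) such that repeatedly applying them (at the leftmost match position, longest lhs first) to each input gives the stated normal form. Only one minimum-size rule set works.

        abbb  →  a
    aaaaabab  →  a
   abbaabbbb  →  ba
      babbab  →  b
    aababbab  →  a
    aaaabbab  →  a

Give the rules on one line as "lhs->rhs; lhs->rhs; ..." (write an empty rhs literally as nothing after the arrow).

aa->b; ab->a; baa->; bb->a

  | abbb => abb => ab => a
  | aaaaabab => baaabab => abab => aab => bb => a
  | abbaabbbb => abaabbbb => aaabbbb => babbbb => babbb => babb => bab => ba
  | babbab => babab => baab => b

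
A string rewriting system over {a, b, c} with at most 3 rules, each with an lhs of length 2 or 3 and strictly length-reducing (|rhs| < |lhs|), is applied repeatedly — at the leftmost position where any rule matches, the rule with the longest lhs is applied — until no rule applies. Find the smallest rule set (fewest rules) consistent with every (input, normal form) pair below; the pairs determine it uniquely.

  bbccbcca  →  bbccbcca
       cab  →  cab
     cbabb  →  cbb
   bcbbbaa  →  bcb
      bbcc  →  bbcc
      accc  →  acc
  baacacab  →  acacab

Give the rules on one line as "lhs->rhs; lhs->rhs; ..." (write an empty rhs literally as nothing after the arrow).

  | bbccbcca
  | cab
  | cbabb => cbb
  | bcbbbaa => bcbba => bcb

ba->; ccc->cc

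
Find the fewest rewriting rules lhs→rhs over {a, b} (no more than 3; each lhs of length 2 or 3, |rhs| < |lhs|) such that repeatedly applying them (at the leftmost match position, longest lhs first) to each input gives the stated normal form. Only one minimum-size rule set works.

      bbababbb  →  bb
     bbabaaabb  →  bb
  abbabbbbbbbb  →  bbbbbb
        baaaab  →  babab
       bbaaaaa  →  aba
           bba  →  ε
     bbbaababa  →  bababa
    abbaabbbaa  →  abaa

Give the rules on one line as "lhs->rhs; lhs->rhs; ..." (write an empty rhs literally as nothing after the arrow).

  | bbababbb => babbb => bb
  | bbabaaabb => baaabb => babbb => bb
  | abbabbbbbbbb => abbbbbbbb => bbbbbb
  | baaaab => babab

aaa->ab; abb->; bba->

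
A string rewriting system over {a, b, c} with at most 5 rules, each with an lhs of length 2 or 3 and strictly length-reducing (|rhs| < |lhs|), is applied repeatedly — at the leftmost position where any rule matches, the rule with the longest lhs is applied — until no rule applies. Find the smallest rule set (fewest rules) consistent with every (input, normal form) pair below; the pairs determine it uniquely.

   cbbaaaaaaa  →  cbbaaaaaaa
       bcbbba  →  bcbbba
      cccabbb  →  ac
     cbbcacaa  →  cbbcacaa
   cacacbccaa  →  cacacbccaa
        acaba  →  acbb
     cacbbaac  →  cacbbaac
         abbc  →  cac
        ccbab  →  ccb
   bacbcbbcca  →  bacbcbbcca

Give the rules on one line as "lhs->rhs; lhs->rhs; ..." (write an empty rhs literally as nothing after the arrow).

ab->; aba->bb; abb->ca; ccc->a

  | cbbaaaaaaa
  | bcbbba
  | cccabbb => aabbb => acab => ac
  | cbbcacaa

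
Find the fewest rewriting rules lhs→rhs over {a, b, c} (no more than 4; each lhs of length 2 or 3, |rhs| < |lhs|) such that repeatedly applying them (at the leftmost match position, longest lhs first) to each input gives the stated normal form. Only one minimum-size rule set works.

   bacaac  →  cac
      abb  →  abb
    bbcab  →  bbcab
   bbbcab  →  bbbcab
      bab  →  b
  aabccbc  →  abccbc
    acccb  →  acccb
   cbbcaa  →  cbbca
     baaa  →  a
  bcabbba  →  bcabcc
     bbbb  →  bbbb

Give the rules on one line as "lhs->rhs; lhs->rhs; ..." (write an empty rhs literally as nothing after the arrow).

aa->a; ba->; bba->cc

  | bacaac => caac => cac
  | abb
  | bbcab
  | bbbcab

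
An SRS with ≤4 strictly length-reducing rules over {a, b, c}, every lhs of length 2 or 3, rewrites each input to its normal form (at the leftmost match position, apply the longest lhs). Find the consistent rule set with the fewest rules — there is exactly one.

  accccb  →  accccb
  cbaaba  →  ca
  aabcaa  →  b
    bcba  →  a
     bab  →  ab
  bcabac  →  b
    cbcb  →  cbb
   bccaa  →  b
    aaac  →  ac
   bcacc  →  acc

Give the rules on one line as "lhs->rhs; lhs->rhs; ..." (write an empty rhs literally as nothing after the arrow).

aa->b; ba->a; bc->b

  | accccb
  | cbaaba => caaba => cbba => cba => ca
  | aabcaa => bbcaa => bbaa => baa => aa => b
  | bcba => bba => ba => a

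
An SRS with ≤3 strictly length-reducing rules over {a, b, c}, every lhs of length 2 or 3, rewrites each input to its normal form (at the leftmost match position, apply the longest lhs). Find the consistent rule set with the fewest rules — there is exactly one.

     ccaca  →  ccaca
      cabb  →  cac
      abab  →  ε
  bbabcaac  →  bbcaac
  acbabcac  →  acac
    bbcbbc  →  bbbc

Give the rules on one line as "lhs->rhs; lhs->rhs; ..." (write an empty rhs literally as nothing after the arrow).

ab->; abb->ac; cb->

  | ccaca
  | cabb => cac
  | abab => ab => ε
  | bbabcaac => bbcaac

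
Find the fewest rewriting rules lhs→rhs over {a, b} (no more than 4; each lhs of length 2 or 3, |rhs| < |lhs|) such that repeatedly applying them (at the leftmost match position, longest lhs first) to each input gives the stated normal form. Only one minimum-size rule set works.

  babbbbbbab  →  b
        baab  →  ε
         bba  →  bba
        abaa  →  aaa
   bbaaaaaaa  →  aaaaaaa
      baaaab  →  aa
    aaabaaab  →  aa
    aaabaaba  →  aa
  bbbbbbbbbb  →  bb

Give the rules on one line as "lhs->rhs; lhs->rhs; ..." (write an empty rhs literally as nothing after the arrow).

aab->; baa->aa; bab->; bbb->bb

  | babbbbbbab => bbbbbab => bbbbab => bbbab => bbab => b
  | baab => aab => ε
  | bba
  | abaa => aaa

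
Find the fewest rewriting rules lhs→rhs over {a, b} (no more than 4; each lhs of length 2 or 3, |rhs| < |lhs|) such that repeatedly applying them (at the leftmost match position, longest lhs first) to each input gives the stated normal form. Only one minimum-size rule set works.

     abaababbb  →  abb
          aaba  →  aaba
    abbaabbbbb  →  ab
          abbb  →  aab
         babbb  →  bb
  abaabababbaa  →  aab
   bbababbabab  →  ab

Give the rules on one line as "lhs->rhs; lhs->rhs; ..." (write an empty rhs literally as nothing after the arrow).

aaa->b; baa->; bab->; bbb->ab

  | abaababbb => ababbb => abb
  | aaba
  | abbaabbbbb => abbbbbb => aabbbb => aaabb => bbb => ab
  | abbb => aab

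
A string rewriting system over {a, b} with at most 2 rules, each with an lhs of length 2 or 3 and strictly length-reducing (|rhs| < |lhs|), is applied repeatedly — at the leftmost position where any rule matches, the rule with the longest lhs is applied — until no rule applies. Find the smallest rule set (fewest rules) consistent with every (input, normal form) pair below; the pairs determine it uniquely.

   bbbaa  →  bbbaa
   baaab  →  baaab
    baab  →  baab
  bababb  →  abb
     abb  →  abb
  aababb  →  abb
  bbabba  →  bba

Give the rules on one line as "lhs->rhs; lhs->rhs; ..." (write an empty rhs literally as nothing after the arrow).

  | bbbaa
  | baaab
  | baab
  | bababb => abb

aba->; bab->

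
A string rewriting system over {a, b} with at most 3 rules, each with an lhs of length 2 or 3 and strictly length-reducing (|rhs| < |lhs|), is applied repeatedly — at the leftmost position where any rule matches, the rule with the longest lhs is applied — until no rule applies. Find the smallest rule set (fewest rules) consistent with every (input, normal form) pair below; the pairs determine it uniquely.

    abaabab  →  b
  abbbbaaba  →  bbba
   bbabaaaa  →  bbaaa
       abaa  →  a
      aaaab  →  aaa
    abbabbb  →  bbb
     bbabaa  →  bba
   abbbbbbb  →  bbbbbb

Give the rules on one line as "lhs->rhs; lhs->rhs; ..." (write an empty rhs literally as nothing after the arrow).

  | abaabab => abab => b
  | abbbbaaba => bbbaaba => bbba
  | bbabaaaa => bbaaa
  | abaa => a

ab->; aba->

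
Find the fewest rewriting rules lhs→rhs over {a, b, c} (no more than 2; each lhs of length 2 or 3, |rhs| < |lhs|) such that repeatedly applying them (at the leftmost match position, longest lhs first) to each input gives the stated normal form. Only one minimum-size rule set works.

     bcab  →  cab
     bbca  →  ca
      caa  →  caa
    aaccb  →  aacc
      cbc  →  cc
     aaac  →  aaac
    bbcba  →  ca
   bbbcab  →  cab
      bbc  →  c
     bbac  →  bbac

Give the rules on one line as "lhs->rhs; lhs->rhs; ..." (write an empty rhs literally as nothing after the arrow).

bc->c; cb->c

  | bcab => cab
  | bbca => bca => ca
  | caa
  | aaccb => aacc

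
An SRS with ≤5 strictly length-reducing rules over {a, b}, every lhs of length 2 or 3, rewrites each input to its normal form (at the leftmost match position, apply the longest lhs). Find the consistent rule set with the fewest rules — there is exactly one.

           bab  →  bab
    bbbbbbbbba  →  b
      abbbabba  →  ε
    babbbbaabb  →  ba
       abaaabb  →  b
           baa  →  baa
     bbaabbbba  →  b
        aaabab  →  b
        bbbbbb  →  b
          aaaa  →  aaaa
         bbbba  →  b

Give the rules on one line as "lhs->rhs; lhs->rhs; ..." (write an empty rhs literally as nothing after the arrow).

aab->b; aba->; bb->b; bbb->ba

  | bab
  | bbbbbbbbba => babbbbbba => bababbba => bbbba => baba => b
  | abbbabba => abaabba => abba => aba => ε
  | babbbbaabb => bababaabb => bbaabb => baabb => bbb => ba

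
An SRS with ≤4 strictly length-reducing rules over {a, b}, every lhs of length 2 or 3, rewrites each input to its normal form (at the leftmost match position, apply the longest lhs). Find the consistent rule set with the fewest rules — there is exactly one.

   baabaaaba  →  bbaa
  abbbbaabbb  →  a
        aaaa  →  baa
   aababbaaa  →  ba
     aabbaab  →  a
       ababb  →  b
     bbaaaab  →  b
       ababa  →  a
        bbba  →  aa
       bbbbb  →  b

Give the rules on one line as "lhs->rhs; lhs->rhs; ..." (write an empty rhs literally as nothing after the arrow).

  | baabaaaba => baaaaba => bbaaba => bbaa
  | abbbbaabbb => bbbaabbb => aaabbb => babbb => bbb => a
  | aaaa => baa
  | aababbaaa => aabbaaa => abaaa => aaa => ba

aaa->ba; ab->; bbb->a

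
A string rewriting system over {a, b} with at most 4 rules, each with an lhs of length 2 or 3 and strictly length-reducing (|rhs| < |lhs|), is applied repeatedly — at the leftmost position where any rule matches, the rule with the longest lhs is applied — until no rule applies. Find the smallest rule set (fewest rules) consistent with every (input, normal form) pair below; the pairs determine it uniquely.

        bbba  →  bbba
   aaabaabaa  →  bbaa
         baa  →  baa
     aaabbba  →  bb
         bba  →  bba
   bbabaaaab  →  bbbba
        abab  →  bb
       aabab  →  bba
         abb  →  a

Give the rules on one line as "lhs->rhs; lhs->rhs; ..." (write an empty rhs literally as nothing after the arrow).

  | bbba
  | aaabaabaa => aabaabaa => baaabaa => baabaa => bbaaa => bbaa
  | baa
  | aaabbba => aabbba => babba => baba => bb

aaa->aa; aab->ba; ab->a; aba->b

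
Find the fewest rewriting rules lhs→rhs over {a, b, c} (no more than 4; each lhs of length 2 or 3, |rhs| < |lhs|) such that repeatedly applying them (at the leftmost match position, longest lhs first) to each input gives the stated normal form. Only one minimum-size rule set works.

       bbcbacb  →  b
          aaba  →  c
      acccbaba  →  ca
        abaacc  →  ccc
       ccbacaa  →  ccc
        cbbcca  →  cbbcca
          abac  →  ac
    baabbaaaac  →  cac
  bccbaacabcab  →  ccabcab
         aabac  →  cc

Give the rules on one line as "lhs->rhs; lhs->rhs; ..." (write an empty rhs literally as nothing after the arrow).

  | bbcbacb => bbccb => bba => b
  | aaba => cba => c
  | acccbaba => acaaba => accba => aaa => ca
  | abaacc => aacc => ccc

aa->c; ba->; ccb->a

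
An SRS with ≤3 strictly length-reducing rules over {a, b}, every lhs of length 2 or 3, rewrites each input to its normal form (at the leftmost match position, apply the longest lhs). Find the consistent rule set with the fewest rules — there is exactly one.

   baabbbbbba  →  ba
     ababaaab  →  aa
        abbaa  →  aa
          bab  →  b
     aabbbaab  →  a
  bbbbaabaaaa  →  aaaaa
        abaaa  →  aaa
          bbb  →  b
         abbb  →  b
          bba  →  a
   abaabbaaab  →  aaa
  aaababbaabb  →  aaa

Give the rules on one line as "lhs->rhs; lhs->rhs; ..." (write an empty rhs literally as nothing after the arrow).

ab->; abb->; bb->

  | baabbbbbba => babbbba => bbba => ba
  | ababaaab => abaaab => aaab => aa
  | abbaa => aa
  | bab => b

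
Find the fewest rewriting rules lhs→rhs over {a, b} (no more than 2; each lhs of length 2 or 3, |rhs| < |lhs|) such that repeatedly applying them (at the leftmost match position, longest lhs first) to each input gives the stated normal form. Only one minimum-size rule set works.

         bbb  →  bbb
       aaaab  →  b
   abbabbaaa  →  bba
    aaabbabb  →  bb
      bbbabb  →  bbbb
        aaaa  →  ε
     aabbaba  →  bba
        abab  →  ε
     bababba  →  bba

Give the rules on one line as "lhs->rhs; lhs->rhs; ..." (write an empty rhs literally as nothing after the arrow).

  | bbb
  | aaaab => aab => b
  | abbabbaaa => babbaaa => bbaaa => bba
  | aaabbabb => abbabb => babb => bb

aa->; ab->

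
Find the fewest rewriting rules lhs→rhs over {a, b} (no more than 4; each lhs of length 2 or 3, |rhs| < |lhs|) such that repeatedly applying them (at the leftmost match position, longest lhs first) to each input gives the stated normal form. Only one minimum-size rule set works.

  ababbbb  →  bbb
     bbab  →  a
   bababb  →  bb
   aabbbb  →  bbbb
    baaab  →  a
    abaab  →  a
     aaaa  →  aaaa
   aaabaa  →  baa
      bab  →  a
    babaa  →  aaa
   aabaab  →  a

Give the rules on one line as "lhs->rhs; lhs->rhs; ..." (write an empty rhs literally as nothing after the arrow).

ab->b; bab->a; bba->ba

  | ababbbb => babbbb => abbb => bbb
  | bbab => bab => a
  | bababb => aabb => abb => bb
  | aabbbb => abbbb => bbbb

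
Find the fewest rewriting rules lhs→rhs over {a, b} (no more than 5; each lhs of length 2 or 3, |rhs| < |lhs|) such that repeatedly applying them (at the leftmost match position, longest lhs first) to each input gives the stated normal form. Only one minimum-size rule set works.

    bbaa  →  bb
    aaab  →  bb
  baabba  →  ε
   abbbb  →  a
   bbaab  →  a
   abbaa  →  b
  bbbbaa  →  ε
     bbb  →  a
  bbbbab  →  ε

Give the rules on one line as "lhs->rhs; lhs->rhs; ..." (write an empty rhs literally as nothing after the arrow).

  | bbaa => bb
  | aaab => bb
  | baabba => bbba => aa => ε
  | abbbb => bbb => a

aa->; aaa->b; ab->; bbb->a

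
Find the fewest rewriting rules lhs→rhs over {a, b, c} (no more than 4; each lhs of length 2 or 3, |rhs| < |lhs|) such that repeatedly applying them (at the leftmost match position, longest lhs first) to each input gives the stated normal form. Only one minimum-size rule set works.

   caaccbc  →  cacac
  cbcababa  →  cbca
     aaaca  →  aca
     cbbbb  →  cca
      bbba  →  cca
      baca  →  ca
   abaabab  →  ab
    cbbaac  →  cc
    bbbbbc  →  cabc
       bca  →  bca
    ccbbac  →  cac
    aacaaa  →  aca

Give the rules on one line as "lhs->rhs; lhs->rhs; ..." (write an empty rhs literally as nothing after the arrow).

  | caaccbc => caccbc => cacac
  | cbcababa => cbcaba => cbca
  | aaaca => aaca => aca
  | cbbbb => cccb => cca

aa->a; ba->; bbb->cc; ccb->ca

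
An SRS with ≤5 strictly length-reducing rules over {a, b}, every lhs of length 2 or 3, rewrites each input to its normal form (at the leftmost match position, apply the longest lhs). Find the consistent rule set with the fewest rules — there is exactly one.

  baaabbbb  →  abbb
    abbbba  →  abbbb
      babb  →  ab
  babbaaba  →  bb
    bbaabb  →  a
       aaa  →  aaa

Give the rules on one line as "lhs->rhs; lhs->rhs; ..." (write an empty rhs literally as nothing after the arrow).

aab->bb; aba->a; ba->b; bab->a

  | baaabbbb => baabbbb => babbbb => abbb
  | abbbba => abbbb
  | babb => ab
  | babbaaba => abaaba => aaba => bba => bb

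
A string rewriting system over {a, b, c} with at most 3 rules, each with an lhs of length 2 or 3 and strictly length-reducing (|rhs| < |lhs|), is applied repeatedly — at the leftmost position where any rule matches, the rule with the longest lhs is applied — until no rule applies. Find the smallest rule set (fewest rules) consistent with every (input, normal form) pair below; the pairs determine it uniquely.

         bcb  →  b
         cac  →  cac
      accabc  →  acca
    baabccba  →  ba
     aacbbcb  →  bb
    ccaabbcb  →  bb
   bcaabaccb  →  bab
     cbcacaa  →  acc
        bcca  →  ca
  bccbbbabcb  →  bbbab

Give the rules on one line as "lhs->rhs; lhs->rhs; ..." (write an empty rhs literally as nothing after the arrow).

  | bcb => b
  | cac
  | accabc => acca
  | baabccba => bcbccba => bccba => cba => ba

aa->c; bc->; cb->b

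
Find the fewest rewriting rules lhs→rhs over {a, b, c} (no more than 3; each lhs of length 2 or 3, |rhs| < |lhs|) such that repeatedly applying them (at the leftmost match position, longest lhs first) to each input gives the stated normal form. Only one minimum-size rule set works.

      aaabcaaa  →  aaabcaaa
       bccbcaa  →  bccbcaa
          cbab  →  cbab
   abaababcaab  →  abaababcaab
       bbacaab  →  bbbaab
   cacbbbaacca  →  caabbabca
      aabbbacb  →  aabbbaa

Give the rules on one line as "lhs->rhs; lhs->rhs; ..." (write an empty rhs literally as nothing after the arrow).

  | aaabcaaa
  | bccbcaa
  | cbab
  | abaababcaab

ac->b; acb->aa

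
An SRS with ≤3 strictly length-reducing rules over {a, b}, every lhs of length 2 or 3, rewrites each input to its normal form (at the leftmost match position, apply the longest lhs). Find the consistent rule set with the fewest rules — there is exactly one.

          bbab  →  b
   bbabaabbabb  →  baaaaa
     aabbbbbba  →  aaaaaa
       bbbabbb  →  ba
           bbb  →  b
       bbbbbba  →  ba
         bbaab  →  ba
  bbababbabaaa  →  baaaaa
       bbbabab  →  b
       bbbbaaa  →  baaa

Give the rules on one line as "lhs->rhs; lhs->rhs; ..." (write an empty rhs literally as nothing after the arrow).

  | bbab => bab => b
  | bbabaabbabb => babaabbabb => baabbabb => baaaabb => baaaaa
  | aabbbbbba => aaabbbba => aaaabba => aaaaaa
  | bbbabbb => bbabbb => babbb => baab => ba

ab->; abb->aa; bb->b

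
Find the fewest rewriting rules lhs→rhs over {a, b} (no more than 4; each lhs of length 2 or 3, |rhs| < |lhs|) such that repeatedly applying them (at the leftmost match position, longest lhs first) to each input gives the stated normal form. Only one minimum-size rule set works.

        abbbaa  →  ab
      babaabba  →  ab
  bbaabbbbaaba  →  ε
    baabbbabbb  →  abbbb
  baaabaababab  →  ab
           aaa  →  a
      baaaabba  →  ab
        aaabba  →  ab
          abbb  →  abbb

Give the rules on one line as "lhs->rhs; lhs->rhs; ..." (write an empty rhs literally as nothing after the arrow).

  | abbbaa => abba => ab
  | babaabba => aabba => abba => ab
  | bbaabbbbaaba => babbbbaaba => bbbaaba => bbaba => ba => ε
  | baabbbabbb => abbbabbb => abbbb

aa->a; ba->; bab->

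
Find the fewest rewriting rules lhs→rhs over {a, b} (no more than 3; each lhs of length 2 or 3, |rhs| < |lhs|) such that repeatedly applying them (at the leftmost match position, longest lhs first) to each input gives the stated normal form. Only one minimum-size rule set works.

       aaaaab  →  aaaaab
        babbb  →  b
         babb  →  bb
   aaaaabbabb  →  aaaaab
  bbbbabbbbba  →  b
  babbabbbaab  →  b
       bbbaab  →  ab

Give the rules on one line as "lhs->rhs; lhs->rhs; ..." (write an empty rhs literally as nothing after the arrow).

  | aaaaab
  | babbb => bbb => b
  | babb => bb
  | aaaaabbabb => aaaaabbb => aaaaab

ba->; bbb->b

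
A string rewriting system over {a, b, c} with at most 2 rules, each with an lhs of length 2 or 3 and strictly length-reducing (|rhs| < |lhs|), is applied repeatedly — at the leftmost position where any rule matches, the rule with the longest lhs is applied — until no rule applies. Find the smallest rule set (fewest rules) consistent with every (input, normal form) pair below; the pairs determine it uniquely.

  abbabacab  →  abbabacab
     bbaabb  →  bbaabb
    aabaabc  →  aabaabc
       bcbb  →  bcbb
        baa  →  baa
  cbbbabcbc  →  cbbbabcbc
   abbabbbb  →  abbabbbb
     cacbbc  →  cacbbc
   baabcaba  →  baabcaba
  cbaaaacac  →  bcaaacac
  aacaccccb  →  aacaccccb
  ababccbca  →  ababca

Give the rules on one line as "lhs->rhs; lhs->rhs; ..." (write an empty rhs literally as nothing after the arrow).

  | abbabacab
  | bbaabb
  | aabaabc
  | bcbb

bcc->; cba->bc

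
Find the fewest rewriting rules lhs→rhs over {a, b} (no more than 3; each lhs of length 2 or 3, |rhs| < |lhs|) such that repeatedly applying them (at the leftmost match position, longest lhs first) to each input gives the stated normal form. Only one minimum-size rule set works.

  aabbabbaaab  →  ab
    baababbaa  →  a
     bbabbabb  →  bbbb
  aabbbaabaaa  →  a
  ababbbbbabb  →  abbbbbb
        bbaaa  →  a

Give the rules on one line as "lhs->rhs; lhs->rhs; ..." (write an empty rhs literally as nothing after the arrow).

aa->a; ba->

  | aabbabbaaab => abbabbaaab => abbbaaab => abbaab => abab => ab
  | baababbaa => ababbaa => abbaa => aba => a
  | bbabbabb => bbbabb => bbbb
  | aabbbaabaaa => abbbaabaaa => abbabaaa => abbaaa => abaa => aa => a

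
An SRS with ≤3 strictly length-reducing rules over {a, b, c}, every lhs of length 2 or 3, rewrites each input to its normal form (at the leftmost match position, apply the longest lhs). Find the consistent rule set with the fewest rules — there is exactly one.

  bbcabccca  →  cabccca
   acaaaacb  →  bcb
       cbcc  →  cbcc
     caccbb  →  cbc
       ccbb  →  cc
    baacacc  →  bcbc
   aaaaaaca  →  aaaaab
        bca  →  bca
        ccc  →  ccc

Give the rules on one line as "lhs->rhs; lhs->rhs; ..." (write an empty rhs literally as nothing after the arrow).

  | bbcabccca => cabccca
  | acaaaacb => baaaacb => baaacb => baacb => bacb => bcb
  | cbcc
  | caccbb => cbcbb => cbc

ac->b; ba->b; bb->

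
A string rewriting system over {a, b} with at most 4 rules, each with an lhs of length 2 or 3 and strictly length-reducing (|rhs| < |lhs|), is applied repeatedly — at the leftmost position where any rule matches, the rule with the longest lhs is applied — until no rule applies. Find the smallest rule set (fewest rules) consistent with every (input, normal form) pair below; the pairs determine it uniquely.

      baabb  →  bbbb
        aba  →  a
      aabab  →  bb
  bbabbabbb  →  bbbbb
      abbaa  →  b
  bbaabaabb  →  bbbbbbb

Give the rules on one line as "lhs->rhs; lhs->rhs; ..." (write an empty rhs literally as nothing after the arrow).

  | baabb => bbbb
  | aba => a
  | aabab => bbab => bb
  | bbabbabbb => bbbabbb => bbbbb

aa->; aab->bb; ab->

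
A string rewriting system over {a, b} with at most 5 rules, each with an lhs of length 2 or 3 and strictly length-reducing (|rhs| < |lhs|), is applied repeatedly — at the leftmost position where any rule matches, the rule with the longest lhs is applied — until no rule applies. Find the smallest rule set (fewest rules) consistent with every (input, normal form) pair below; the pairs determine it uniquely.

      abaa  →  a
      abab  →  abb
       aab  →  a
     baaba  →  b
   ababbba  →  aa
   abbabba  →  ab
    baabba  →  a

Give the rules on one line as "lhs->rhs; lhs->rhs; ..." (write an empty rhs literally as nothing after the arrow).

aab->a; ba->b; baa->; bba->a

  | abaa => a
  | abab => abb
  | aab => a
  | baaba => ba => b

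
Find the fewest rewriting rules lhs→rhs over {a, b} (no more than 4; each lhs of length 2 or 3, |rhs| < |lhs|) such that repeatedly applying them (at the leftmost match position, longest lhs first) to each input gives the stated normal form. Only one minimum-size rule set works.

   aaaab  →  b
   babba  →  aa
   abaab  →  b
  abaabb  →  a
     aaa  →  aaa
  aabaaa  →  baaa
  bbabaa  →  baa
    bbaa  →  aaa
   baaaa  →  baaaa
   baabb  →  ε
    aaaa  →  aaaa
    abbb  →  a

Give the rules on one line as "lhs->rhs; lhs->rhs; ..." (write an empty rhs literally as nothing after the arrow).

  | aaaab => aab => b
  | babba => bba => aa
  | abaab => aab => b
  | abaabb => aabb => bb => a

aab->b; ab->; bb->a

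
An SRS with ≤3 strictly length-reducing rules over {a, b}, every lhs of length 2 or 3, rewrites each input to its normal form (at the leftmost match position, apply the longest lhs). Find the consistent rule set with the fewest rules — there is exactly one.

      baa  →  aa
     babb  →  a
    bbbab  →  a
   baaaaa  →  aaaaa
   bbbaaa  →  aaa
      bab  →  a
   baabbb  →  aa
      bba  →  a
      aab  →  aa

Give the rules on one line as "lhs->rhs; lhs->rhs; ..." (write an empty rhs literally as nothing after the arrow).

  | baa => aa
  | babb => abb => ab => a
  | bbbab => bbab => bab => ab => a
  | baaaaa => aaaaa

ab->a; ba->a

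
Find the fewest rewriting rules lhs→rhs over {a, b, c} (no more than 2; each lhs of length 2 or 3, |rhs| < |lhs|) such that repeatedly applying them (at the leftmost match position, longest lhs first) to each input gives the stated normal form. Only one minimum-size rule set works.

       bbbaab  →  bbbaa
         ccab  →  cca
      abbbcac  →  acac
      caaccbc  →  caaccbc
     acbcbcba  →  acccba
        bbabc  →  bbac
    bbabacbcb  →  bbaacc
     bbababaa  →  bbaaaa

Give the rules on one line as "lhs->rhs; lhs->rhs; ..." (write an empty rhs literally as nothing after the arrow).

  | bbbaab => bbbaa
  | ccab => cca
  | abbbcac => abbcac => abcac => acac
  | caaccbc

ab->a; bcb->c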